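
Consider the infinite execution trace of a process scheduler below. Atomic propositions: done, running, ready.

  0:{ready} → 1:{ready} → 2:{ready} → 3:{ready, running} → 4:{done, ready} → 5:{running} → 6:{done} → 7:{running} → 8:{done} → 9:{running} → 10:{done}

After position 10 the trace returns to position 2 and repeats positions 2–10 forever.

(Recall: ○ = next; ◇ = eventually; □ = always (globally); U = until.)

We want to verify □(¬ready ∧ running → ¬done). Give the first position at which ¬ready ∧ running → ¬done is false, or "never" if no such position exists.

¬ready ∧ running → ¬done holds at every position 0..10, and those are all the positions the trace ever visits, so the invariant □(¬ready ∧ running → ¬done) is never violated.

never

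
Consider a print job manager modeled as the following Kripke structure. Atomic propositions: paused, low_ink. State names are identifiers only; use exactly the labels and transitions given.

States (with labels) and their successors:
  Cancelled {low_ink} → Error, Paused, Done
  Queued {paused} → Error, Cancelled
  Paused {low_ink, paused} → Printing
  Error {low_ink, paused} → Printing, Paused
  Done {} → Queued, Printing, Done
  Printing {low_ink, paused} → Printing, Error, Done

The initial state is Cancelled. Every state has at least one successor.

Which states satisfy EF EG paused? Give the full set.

States satisfying EG paused: {Queued, Paused, Error, Printing}.
States satisfying EF EG paused: {Cancelled, Queued, Paused, Error, Done, Printing}.

{Cancelled, Queued, Paused, Error, Done, Printing}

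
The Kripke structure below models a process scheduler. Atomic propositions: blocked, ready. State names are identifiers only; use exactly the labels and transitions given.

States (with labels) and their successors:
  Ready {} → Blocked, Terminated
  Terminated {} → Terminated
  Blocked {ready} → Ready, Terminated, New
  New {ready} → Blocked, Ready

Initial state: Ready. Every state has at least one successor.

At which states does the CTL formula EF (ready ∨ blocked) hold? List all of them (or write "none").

States satisfying ready ∨ blocked: {Blocked, New}.
States satisfying EF (ready ∨ blocked): {Ready, Blocked, New}.

{Ready, Blocked, New}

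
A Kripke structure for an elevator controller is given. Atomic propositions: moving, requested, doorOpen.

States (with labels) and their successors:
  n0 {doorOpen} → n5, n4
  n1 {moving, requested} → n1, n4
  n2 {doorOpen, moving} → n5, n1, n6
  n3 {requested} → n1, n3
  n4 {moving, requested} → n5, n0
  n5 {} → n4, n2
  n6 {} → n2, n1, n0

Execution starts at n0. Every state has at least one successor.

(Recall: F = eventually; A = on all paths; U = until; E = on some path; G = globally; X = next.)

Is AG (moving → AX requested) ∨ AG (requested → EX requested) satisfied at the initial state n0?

No

States satisfying moving → AX requested: {n0, n1, n3, n5, n6}.
States satisfying AG (moving → AX requested): ∅.
States satisfying requested → EX requested: {n0, n1, n2, n3, n5, n6}.
States satisfying AG (requested → EX requested): ∅.
States satisfying AG (moving → AX requested) ∨ AG (requested → EX requested): ∅.
n0 ∉ Sat(AG (moving → AX requested) ∨ AG (requested → EX requested)).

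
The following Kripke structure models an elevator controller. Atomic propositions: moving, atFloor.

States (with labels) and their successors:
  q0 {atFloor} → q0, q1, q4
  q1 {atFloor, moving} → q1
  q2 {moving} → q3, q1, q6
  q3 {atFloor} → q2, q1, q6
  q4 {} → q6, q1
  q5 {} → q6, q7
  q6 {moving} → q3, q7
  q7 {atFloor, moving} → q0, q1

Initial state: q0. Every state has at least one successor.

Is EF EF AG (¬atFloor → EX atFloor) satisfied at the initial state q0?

Satisfied

States satisfying EF AG (¬atFloor → EX atFloor): {q0, q1, q2, q3, q4, q5, q6, q7}.
States satisfying EF EF AG (¬atFloor → EX atFloor): {q0, q1, q2, q3, q4, q5, q6, q7}.
Some path from q0 reaches a state where EF AG (¬atFloor → EX atFloor) holds.
q0 ∈ Sat(EF EF AG (¬atFloor → EX atFloor)).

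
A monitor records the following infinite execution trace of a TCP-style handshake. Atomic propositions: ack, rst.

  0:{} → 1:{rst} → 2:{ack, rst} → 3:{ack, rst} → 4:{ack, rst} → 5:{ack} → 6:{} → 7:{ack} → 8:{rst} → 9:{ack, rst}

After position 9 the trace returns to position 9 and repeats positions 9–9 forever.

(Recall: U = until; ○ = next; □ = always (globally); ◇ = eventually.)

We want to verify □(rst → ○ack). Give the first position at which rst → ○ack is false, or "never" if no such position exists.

never

rst → ○ack holds at every position 0..9, and those are all the positions the trace ever visits, so the invariant □(rst → ○ack) is never violated.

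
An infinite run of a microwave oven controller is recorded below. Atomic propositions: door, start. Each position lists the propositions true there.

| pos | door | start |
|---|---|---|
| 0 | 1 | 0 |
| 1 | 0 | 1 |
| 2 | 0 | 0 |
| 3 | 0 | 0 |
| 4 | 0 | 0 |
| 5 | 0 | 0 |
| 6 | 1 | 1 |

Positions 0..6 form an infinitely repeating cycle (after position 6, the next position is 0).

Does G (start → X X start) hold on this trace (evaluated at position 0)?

Violated

start → X X start must hold at every position from 0 onward. It fails at position 1, so G (start → X X start) is false.
Positions where start holds: 1, 6.
Check X X start at each: 1→fails, 6→ok.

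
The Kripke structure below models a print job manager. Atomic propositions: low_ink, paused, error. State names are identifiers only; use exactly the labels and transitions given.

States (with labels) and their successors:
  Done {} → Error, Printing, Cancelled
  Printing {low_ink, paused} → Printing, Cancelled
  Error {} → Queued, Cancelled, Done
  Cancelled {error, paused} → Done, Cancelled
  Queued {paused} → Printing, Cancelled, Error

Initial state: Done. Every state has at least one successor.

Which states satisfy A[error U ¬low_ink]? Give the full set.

States satisfying error: {Cancelled}.
States satisfying ¬low_ink: {Done, Error, Cancelled, Queued}.
States satisfying A[error U ¬low_ink]: {Done, Error, Cancelled, Queued}.

{Done, Error, Cancelled, Queued}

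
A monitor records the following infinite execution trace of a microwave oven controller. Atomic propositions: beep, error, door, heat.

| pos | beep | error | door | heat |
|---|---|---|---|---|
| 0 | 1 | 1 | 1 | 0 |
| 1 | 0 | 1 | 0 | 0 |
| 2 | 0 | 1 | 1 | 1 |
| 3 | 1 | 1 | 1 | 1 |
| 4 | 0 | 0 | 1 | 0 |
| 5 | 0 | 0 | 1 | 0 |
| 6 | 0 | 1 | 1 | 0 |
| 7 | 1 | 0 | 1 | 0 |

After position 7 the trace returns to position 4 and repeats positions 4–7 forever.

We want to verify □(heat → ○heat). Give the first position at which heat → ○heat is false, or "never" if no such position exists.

Check heat → ○heat at each position in order: 0 ✓, 1 ✓, 2 ✓.
At position 3 the labels are {beep, door, error, heat} and the next position 4 has {door}, so heat → ○heat is false there. This is the first violation.

3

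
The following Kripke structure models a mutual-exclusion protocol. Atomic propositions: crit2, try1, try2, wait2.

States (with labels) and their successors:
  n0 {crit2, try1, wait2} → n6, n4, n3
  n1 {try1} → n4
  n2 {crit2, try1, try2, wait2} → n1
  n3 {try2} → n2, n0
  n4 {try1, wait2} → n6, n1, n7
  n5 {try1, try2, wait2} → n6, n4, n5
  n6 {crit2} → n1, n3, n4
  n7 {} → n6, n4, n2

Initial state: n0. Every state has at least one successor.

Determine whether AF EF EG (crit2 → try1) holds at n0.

Satisfied

States satisfying EF EG (crit2 → try1): {n0, n1, n2, n3, n4, n5, n6, n7}.
States satisfying AF EF EG (crit2 → try1): {n0, n1, n2, n3, n4, n5, n6, n7}.
n0 ∈ Sat(AF EF EG (crit2 → try1)).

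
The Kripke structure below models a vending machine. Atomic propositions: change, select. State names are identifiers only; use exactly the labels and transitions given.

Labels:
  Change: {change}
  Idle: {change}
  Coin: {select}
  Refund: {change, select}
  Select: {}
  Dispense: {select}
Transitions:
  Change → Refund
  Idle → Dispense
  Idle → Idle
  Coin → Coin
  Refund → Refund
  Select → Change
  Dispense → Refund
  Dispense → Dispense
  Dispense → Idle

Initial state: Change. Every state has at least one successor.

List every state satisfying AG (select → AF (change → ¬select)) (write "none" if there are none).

States satisfying select → AF (change → ¬select): {Change, Idle, Coin, Select, Dispense}.
States satisfying AG (select → AF (change → ¬select)): {Coin}.

{Coin}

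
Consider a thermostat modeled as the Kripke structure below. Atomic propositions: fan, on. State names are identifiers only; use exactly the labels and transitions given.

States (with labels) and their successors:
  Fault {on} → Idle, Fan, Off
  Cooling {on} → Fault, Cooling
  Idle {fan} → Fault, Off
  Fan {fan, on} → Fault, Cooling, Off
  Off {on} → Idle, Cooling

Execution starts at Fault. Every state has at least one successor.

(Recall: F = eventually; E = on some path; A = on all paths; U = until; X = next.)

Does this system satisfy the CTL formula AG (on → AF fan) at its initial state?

States satisfying on → AF fan: {Idle, Fan}.
States satisfying AG (on → AF fan): ∅.
Cooling is reachable from Fault and violates on → AF fan, so AG fails at Fault.
Fault ∉ Sat(AG (on → AF fan)).

No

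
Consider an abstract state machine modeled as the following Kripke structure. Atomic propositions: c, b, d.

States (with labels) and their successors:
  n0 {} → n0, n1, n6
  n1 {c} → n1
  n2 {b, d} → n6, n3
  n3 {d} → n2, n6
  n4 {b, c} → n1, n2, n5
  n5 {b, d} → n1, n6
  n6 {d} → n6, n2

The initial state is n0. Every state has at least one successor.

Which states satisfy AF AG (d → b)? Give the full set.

States satisfying AG (d → b): {n1}.
States satisfying AF AG (d → b): {n1}.

{n1}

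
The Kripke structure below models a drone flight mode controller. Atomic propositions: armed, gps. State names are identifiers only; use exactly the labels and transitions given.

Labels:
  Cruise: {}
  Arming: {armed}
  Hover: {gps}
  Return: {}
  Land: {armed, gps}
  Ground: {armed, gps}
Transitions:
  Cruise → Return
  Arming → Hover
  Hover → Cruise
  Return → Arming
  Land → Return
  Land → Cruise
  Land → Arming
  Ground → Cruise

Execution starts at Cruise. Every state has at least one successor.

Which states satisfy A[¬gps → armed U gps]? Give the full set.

States satisfying ¬gps → armed: {Arming, Hover, Land, Ground}.
States satisfying gps: {Hover, Land, Ground}.
States satisfying A[¬gps → armed U gps]: {Arming, Hover, Land, Ground}.

{Arming, Hover, Land, Ground}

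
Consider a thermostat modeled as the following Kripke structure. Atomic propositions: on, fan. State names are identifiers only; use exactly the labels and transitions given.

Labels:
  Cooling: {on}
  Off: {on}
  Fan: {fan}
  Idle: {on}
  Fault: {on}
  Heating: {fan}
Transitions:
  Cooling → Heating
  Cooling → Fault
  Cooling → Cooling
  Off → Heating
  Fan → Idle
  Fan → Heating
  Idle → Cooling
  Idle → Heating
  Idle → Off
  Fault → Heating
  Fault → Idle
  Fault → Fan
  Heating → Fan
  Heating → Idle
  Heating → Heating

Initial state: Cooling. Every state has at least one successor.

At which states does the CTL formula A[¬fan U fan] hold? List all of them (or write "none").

{Off, Fan, Heating}

States satisfying ¬fan: {Cooling, Off, Idle, Fault}.
States satisfying fan: {Fan, Heating}.
States satisfying A[¬fan U fan]: {Off, Fan, Heating}.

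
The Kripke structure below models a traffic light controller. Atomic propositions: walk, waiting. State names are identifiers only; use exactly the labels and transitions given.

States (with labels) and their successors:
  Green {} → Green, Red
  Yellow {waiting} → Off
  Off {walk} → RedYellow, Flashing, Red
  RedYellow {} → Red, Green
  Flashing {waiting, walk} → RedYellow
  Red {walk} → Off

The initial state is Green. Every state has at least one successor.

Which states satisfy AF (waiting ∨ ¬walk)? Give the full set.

{Green, Yellow, RedYellow, Flashing}

States satisfying waiting ∨ ¬walk: {Green, Yellow, RedYellow, Flashing}.
States satisfying AF (waiting ∨ ¬walk): {Green, Yellow, RedYellow, Flashing}.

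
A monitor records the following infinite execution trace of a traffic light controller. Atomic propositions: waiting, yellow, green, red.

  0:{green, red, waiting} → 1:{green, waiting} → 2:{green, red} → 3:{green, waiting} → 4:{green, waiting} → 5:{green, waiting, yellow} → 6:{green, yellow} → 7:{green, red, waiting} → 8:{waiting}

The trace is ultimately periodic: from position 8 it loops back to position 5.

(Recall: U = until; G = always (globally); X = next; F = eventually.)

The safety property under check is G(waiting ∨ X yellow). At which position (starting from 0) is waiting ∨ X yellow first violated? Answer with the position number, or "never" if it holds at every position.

Check waiting ∨ X yellow at each position in order: 0 ✓, 1 ✓.
At position 2 the labels are {green, red} and the next position 3 has {green, waiting}, so waiting ∨ X yellow is false there. This is the first violation.

2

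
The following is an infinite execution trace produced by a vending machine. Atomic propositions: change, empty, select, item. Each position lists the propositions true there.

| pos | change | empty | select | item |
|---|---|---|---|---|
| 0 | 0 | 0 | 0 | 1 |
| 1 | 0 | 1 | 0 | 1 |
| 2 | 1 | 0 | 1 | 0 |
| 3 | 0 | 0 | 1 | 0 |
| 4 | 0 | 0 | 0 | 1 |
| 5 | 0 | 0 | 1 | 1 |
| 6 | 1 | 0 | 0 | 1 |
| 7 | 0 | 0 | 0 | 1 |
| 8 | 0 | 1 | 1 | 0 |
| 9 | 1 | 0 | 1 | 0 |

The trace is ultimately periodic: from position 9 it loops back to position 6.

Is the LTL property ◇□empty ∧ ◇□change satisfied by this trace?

□empty is false at every position 0..9, so it never becomes true and ◇□empty fails.
□change is false at every position 0..9, so it never becomes true and ◇□change fails.
At position 0: ◇□empty is false; ◇□change is false; so ◇□empty ∧ ◇□change is false.

Violated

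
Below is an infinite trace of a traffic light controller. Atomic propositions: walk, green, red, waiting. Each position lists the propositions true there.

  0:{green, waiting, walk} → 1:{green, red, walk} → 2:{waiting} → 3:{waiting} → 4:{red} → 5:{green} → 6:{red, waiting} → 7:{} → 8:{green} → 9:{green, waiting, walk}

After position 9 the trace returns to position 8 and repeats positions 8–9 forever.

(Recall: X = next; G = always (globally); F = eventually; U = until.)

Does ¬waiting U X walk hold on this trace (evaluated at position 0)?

Satisfied

Walking from position 0: X walk first holds at position 0, and ¬waiting holds at every earlier position along the way, so ¬waiting U X walk holds.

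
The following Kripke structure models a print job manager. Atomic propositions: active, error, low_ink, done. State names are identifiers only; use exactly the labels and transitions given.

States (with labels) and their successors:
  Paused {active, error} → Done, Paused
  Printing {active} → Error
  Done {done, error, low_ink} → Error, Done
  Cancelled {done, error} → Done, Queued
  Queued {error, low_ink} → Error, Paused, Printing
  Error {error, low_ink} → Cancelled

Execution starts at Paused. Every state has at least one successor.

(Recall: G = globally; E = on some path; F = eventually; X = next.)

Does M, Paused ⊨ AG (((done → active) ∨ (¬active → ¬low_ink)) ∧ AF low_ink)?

Violated

States satisfying AG (((done → active) ∨ (¬active → ¬low_ink)) ∧ AF low_ink): ∅.
Done is reachable from Paused and violates ((done → active) ∨ (¬active → ¬low_ink)) ∧ AF low_ink, so AG fails at Paused.
Paused ∉ Sat(AG (((done → active) ∨ (¬active → ¬low_ink)) ∧ AF low_ink)).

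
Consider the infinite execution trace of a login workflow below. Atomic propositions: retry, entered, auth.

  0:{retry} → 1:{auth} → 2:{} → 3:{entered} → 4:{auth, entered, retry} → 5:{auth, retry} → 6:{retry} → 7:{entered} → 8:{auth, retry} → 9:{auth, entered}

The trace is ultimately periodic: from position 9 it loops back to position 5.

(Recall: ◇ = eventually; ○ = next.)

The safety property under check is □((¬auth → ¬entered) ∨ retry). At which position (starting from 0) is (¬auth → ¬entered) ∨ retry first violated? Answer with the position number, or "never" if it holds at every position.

Check (¬auth → ¬entered) ∨ retry at each position in order: 0 ✓, 1 ✓, 2 ✓.
At position 3 the labels are {entered}, so (¬auth → ¬entered) ∨ retry is false there. This is the first violation.

3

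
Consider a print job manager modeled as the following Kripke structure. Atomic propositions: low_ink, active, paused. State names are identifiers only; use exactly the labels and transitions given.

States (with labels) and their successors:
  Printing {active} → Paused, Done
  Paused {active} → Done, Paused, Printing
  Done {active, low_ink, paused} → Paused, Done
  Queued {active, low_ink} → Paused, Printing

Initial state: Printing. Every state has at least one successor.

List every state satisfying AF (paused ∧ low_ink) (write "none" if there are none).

{Done}

States satisfying paused ∧ low_ink: {Done}.
States satisfying AF (paused ∧ low_ink): {Done}.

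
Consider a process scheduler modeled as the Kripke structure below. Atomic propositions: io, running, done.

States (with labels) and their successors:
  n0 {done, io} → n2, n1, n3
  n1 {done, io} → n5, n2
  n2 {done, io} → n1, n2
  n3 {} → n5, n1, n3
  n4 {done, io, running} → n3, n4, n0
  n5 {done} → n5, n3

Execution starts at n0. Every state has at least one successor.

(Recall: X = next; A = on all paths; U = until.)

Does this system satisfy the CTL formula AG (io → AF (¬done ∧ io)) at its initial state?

States satisfying io → AF (¬done ∧ io): {n3, n5}.
States satisfying AG (io → AF (¬done ∧ io)): ∅.
n0 is reachable from n0 and violates io → AF (¬done ∧ io), so AG fails at n0.
n0 ∉ Sat(AG (io → AF (¬done ∧ io))).

No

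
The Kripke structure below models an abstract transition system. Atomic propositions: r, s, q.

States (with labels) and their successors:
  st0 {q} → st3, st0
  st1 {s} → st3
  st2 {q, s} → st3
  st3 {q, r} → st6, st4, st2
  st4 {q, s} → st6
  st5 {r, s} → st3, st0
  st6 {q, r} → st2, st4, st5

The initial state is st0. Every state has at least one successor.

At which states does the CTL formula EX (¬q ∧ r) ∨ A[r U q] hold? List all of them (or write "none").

States satisfying ¬q ∧ r: {st5}.
States satisfying EX (¬q ∧ r): {st6}.
States satisfying r: {st3, st5, st6}.
States satisfying q: {st0, st2, st3, st4, st6}.
States satisfying A[r U q]: {st0, st2, st3, st4, st5, st6}.
States satisfying EX (¬q ∧ r) ∨ A[r U q]: {st0, st2, st3, st4, st5, st6}.

{st0, st2, st3, st4, st5, st6}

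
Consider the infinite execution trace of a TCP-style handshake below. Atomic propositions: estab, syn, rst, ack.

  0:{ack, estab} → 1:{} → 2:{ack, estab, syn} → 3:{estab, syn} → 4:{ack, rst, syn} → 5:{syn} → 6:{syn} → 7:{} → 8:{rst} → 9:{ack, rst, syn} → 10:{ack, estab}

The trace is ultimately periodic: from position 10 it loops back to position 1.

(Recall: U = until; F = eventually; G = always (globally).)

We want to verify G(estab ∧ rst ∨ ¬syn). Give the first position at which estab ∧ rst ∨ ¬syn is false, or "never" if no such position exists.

Check estab ∧ rst ∨ ¬syn at each position in order: 0 ✓, 1 ✓.
At position 2 the labels are {ack, estab, syn}, so estab ∧ rst ∨ ¬syn is false there. This is the first violation.

2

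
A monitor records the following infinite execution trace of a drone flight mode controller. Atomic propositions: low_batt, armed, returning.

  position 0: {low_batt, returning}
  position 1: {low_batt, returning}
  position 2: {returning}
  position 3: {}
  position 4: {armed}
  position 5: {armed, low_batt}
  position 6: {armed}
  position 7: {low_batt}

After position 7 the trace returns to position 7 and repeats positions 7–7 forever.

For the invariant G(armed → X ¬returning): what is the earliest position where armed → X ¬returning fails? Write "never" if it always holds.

never

armed → X ¬returning holds at every position 0..7, and those are all the positions the trace ever visits, so the invariant G(armed → X ¬returning) is never violated.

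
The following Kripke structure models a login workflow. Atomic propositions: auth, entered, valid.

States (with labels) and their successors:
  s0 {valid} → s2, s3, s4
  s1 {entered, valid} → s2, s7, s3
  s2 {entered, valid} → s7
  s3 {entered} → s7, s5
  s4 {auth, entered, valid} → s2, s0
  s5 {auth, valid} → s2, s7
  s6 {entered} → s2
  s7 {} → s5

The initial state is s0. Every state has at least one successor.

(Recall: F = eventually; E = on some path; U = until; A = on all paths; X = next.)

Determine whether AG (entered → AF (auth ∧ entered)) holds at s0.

States satisfying entered → AF (auth ∧ entered): {s0, s4, s5, s7}.
States satisfying AG (entered → AF (auth ∧ entered)): ∅.
s2 is reachable from s0 and violates entered → AF (auth ∧ entered), so AG fails at s0.
s0 ∉ Sat(AG (entered → AF (auth ∧ entered))).

Violated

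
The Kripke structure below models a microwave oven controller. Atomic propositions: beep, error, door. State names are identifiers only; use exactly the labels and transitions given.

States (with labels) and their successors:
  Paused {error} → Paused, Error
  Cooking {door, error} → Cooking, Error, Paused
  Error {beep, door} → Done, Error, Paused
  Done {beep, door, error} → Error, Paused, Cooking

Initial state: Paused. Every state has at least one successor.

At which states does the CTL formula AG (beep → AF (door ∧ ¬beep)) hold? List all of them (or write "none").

States satisfying beep → AF (door ∧ ¬beep): {Paused, Cooking}.
States satisfying AG (beep → AF (door ∧ ¬beep)): ∅.

none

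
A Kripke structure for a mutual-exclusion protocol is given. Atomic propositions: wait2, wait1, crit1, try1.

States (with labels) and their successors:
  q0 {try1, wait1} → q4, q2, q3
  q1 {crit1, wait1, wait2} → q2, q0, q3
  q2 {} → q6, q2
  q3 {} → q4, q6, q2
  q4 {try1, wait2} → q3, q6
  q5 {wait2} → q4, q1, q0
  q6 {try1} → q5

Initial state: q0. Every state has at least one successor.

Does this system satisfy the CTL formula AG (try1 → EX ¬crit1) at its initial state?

Satisfied

States satisfying try1 → EX ¬crit1: {q0, q1, q2, q3, q4, q5, q6}.
States satisfying AG (try1 → EX ¬crit1): {q0, q1, q2, q3, q4, q5, q6}.
Every state reachable from q0 satisfies try1 → EX ¬crit1.
q0 ∈ Sat(AG (try1 → EX ¬crit1)).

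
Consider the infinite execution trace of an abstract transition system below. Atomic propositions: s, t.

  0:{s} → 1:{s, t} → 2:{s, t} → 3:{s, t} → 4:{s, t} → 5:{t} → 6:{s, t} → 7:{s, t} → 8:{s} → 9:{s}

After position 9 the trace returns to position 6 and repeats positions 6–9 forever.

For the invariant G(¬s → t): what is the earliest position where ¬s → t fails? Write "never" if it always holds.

¬s → t holds at every position 0..9, and those are all the positions the trace ever visits, so the invariant G(¬s → t) is never violated.

never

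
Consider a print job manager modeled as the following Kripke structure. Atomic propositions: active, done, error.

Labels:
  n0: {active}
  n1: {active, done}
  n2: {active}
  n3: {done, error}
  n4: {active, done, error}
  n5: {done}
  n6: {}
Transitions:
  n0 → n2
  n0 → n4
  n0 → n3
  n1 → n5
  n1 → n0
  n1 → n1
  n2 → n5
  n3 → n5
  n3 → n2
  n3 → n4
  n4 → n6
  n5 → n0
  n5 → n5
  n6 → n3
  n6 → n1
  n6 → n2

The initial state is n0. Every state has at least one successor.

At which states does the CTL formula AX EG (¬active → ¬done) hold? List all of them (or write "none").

States satisfying EG (¬active → ¬done): {n0, n1, n4, n6}.
States satisfying AX EG (¬active → ¬done): {n4}.

{n4}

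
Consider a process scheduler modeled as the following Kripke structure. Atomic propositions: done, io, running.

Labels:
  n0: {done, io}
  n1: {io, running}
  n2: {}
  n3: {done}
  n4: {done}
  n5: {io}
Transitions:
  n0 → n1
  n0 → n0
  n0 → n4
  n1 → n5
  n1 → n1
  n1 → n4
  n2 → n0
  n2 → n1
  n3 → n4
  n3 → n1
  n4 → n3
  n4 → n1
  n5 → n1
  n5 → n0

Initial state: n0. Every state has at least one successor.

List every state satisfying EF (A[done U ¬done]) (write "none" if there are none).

{n0, n1, n2, n3, n4, n5}

States satisfying A[done U ¬done]: {n1, n2, n5}.
States satisfying EF (A[done U ¬done]): {n0, n1, n2, n3, n4, n5}.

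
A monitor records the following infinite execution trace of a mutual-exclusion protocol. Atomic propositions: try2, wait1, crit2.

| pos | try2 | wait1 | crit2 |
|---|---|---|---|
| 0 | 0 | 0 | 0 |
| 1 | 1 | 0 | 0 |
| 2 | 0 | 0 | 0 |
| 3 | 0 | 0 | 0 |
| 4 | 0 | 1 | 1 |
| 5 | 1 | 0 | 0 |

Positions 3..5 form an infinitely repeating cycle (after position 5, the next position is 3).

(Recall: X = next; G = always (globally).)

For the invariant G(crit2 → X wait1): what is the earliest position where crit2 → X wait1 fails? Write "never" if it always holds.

Check crit2 → X wait1 at each position in order: 0 ✓, 1 ✓, 2 ✓, 3 ✓.
At position 4 the labels are {crit2, wait1} and the next position 5 has {try2}, so crit2 → X wait1 is false there. This is the first violation.

4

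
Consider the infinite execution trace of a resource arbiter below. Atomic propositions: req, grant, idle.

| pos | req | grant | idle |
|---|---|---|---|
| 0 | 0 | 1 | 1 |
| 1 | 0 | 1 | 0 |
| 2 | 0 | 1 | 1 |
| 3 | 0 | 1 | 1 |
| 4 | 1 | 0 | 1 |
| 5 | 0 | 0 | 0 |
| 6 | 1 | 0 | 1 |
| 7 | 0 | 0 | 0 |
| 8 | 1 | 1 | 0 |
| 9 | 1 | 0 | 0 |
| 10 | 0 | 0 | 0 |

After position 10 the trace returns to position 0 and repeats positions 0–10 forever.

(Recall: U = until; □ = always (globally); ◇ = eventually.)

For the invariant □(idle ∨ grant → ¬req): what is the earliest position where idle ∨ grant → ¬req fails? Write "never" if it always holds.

4

Check idle ∨ grant → ¬req at each position in order: 0 ✓, 1 ✓, 2 ✓, 3 ✓.
At position 4 the labels are {idle, req}, so idle ∨ grant → ¬req is false there. This is the first violation.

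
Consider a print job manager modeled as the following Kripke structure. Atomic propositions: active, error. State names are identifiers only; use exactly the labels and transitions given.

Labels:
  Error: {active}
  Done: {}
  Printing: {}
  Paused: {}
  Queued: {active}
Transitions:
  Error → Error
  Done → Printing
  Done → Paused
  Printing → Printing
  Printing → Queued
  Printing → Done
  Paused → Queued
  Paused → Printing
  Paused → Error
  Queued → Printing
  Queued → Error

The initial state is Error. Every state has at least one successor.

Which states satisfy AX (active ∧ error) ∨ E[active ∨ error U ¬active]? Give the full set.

States satisfying active ∧ error: ∅.
States satisfying AX (active ∧ error): ∅.
States satisfying active ∨ error: {Error, Queued}.
States satisfying ¬active: {Done, Printing, Paused}.
States satisfying E[active ∨ error U ¬active]: {Done, Printing, Paused, Queued}.
States satisfying AX (active ∧ error) ∨ E[active ∨ error U ¬active]: {Done, Printing, Paused, Queued}.

{Done, Printing, Paused, Queued}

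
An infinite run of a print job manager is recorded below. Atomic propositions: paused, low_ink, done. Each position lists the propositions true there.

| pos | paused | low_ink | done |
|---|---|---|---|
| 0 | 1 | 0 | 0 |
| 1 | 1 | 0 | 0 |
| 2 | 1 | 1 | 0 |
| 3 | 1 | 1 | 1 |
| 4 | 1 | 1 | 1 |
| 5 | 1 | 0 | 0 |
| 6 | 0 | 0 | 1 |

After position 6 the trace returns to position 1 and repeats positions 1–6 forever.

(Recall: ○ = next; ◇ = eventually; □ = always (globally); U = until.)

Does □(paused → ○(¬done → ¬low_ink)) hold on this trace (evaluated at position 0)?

paused → ○(¬done → ¬low_ink) must hold at every position from 0 onward. It fails at position 1, so □(paused → ○(¬done → ¬low_ink)) is false.
Positions where paused holds: 0, 1, 2, 3, 4, 5.
Check ○(¬done → ¬low_ink) at each: 0→ok, 1→fails, 2→ok, 3→ok, 4→ok, 5→ok.

Violated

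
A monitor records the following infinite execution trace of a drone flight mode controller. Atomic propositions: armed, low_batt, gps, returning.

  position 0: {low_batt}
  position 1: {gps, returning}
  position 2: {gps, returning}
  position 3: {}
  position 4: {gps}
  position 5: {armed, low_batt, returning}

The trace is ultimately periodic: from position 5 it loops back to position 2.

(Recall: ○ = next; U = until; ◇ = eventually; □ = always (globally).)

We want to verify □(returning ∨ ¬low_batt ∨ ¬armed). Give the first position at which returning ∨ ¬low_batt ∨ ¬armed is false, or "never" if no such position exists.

returning ∨ ¬low_batt ∨ ¬armed holds at every position 0..5, and those are all the positions the trace ever visits, so the invariant □(returning ∨ ¬low_batt ∨ ¬armed) is never violated.

never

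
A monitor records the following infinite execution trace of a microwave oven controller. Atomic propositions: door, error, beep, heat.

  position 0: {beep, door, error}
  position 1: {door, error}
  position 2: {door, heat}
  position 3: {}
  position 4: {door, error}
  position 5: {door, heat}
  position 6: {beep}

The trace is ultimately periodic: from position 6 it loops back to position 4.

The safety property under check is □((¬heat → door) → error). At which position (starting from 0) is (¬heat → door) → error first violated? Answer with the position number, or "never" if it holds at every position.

Check (¬heat → door) → error at each position in order: 0 ✓, 1 ✓.
At position 2 the labels are {door, heat}, so (¬heat → door) → error is false there. This is the first violation.

2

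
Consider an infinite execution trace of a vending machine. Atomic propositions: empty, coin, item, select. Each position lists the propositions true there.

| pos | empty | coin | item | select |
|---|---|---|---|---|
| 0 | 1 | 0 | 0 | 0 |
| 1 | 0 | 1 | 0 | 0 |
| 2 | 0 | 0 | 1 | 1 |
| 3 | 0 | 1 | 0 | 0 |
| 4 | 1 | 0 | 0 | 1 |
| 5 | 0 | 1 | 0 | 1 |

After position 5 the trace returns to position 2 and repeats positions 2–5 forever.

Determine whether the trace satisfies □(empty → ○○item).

empty → ○○item holds at every position 0..5, and those are all positions ever visited, so □(empty → ○○item) holds.
Positions where empty holds: 0, 4.
Check ○○item at each: 0→ok, 4→ok.

Holds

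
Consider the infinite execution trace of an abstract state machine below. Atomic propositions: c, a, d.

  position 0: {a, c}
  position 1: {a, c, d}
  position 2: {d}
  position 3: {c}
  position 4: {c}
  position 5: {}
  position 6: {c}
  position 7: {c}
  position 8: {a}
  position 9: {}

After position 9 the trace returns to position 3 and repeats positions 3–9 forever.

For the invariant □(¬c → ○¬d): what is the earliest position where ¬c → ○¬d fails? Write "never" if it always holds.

never

¬c → ○¬d holds at every position 0..9, and those are all the positions the trace ever visits, so the invariant □(¬c → ○¬d) is never violated.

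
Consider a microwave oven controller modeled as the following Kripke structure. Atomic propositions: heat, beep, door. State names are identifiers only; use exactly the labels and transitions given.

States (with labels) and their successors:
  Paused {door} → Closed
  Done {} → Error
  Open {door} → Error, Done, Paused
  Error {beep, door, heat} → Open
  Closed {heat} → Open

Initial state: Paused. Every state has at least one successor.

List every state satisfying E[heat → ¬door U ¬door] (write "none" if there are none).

States satisfying heat → ¬door: {Paused, Done, Open, Closed}.
States satisfying ¬door: {Done, Closed}.
States satisfying E[heat → ¬door U ¬door]: {Paused, Done, Open, Closed}.

{Paused, Done, Open, Closed}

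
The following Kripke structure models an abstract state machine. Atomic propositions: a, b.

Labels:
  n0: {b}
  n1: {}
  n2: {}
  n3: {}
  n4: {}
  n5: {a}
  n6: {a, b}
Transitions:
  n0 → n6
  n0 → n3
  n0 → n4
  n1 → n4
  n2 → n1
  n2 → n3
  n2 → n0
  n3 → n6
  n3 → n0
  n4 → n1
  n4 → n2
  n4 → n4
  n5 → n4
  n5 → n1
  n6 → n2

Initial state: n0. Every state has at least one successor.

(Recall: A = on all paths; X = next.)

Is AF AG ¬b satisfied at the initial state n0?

States satisfying AG ¬b: ∅.
States satisfying AF AG ¬b: ∅.
There is a path from n0 along which AG ¬b never holds.
n0 ∉ Sat(AF AG ¬b).

Does not hold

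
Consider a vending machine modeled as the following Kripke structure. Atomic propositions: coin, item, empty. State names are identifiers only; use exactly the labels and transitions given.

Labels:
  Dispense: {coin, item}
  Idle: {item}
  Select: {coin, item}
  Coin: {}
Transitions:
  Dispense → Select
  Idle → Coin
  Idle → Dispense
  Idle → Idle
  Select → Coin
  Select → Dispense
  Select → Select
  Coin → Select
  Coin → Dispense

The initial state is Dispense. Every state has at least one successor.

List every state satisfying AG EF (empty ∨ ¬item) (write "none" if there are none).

States satisfying EF (empty ∨ ¬item): {Dispense, Idle, Select, Coin}.
States satisfying AG EF (empty ∨ ¬item): {Dispense, Idle, Select, Coin}.

{Dispense, Idle, Select, Coin}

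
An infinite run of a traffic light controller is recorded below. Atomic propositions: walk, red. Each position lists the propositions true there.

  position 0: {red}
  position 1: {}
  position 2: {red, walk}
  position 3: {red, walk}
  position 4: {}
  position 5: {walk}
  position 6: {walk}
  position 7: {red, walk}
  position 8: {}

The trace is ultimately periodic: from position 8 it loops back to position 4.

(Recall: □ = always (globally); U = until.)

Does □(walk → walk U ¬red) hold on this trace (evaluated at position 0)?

Satisfied

walk → walk U ¬red holds at every position 0..8, and those are all positions ever visited, so □(walk → walk U ¬red) holds.
Positions where walk holds: 2, 3, 5, 6, 7.
Check walk U ¬red at each: 2→ok, 3→ok, 5→ok, 6→ok, 7→ok.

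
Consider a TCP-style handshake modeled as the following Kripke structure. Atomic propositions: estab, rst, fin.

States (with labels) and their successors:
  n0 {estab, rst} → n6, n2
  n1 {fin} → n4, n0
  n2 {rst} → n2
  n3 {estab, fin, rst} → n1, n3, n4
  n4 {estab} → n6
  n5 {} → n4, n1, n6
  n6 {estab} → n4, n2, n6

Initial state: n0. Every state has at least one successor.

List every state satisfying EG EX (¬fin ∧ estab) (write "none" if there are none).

{n0, n1, n3, n4, n5, n6}

States satisfying EX (¬fin ∧ estab): {n0, n1, n3, n4, n5, n6}.
States satisfying EG EX (¬fin ∧ estab): {n0, n1, n3, n4, n5, n6}.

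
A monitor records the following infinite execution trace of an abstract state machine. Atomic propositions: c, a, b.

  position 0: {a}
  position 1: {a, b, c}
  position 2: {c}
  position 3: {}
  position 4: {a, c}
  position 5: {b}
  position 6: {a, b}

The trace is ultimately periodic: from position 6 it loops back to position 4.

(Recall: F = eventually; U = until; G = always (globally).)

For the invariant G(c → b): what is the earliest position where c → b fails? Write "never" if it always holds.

2

Check c → b at each position in order: 0 ✓, 1 ✓.
At position 2 the labels are {c}, so c → b is false there. This is the first violation.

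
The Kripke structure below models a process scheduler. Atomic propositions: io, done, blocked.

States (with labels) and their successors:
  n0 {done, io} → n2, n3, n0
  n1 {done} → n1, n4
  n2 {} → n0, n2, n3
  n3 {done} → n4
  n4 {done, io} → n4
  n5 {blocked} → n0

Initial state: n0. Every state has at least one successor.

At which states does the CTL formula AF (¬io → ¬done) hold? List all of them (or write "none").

States satisfying ¬io → ¬done: {n0, n2, n4, n5}.
States satisfying AF (¬io → ¬done): {n0, n2, n3, n4, n5}.

{n0, n2, n3, n4, n5}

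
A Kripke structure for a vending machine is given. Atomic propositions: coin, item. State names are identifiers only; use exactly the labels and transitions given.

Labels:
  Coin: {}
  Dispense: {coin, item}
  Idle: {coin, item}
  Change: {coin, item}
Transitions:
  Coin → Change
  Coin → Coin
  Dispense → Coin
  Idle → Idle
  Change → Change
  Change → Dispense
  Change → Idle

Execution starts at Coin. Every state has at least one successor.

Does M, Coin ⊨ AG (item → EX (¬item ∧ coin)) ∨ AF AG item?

States satisfying item → EX (¬item ∧ coin): {Coin}.
States satisfying AG (item → EX (¬item ∧ coin)): ∅.
States satisfying AG item: {Idle}.
States satisfying AF AG item: {Idle}.
States satisfying AG (item → EX (¬item ∧ coin)) ∨ AF AG item: {Idle}.
Coin ∉ Sat(AG (item → EX (¬item ∧ coin)) ∨ AF AG item).

Does not hold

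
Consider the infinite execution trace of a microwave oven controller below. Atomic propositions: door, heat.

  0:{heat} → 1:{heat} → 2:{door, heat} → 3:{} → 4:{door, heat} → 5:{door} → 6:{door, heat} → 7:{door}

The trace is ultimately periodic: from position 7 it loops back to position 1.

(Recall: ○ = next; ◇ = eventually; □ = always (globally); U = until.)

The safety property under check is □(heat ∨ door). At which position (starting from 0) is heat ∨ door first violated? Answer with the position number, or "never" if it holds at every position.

3

Check heat ∨ door at each position in order: 0 ✓, 1 ✓, 2 ✓.
At position 3 the labels are {}, so heat ∨ door is false there. This is the first violation.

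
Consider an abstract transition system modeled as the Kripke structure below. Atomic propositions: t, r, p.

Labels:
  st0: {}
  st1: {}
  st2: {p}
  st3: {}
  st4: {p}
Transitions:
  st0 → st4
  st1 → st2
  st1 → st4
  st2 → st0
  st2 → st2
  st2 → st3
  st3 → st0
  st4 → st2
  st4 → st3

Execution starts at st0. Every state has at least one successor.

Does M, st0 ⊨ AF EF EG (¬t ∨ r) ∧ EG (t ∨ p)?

Does not hold

States satisfying EF EG (¬t ∨ r): {st0, st1, st2, st3, st4}.
States satisfying AF EF EG (¬t ∨ r): {st0, st1, st2, st3, st4}.
States satisfying t ∨ p: {st2, st4}.
States satisfying EG (t ∨ p): {st2, st4}.
States satisfying AF EF EG (¬t ∨ r) ∧ EG (t ∨ p): {st2, st4}.
st0 ∉ Sat(AF EF EG (¬t ∨ r) ∧ EG (t ∨ p)).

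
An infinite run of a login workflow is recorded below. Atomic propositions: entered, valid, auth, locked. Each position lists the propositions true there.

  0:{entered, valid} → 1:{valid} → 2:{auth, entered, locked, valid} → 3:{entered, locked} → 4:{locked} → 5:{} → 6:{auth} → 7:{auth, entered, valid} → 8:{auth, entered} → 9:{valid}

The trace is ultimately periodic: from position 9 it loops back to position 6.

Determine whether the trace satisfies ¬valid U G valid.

Does not hold

Walking from position 0: at position 0, G valid has not yet held and ¬valid fails, so ¬valid U G valid is false.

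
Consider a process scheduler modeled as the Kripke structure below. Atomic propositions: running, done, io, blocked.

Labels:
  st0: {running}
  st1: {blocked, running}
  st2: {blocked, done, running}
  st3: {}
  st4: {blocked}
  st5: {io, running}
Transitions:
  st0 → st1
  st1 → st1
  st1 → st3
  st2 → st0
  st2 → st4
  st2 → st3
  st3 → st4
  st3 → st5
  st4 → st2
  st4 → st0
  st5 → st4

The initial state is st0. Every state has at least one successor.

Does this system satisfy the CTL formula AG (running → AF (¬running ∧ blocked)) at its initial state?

Violated

States satisfying running → AF (¬running ∧ blocked): {st3, st4, st5}.
States satisfying AG (running → AF (¬running ∧ blocked)): ∅.
st0 is reachable from st0 and violates running → AF (¬running ∧ blocked), so AG fails at st0.
st0 ∉ Sat(AG (running → AF (¬running ∧ blocked))).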